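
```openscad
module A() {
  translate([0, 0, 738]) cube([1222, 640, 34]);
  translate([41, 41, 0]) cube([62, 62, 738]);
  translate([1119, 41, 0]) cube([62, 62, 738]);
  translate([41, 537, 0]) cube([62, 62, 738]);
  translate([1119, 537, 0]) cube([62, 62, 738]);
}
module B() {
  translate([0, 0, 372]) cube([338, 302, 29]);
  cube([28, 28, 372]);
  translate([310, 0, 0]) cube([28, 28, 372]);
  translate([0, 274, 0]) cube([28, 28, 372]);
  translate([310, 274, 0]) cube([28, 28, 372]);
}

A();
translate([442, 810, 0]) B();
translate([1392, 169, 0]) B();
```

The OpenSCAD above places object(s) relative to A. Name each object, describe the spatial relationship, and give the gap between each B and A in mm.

Each stool's nearest face is 170 mm from the table's bounding box.

A is a table. B is a stool. Two stools sit around the table at the +y, +x sides. The gap between each stool and the table is 170 mm.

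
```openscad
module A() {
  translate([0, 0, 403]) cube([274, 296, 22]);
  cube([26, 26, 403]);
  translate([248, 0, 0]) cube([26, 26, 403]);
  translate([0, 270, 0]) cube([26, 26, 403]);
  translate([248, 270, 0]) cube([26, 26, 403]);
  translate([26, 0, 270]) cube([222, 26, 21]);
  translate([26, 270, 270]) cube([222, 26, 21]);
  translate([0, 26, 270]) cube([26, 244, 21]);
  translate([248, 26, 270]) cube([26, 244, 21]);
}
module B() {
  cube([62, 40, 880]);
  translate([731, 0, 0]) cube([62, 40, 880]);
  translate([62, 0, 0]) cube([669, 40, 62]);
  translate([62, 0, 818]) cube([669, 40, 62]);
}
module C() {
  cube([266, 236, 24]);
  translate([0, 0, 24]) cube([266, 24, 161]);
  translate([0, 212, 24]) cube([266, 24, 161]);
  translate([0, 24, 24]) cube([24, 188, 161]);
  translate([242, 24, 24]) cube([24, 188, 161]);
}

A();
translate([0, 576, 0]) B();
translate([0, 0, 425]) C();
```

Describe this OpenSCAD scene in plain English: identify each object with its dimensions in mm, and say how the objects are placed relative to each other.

A is a simple wooden stool: a rectangular seat 274 mm (x) by 296 mm (y), 22 mm thick, top face at z = 425 mm, on four square legs, each 26×26 mm in cross-section. The legs rest on z = 0, each flush with a corner of the seat. Four stretchers, 26 mm wide and 21 mm tall, connect adjacent legs with their undersides at z = 270 mm, each running between the inner faces of the legs it joins and aligned with the legs' outer faces on the other axis.

B is a picture frame with a 669×756 mm rectangular opening (x by z) and a uniform 62 mm border on every side. Frame depth is 40 mm along y. It is built from two vertical stiles running the full outside height and two horizontal rails spanning the gap between the stiles.

C is an open storage box with external size 266×236×185 mm and wall thickness 24 mm (the base is also 24 mm thick). The base covers the whole footprint; the four walls stand on the base, with the y-facing walls full-width and the x-facing walls fitting between their inner faces.

The picture frame is on the floor beside the stool on its +y side. The open box is on top of the stool.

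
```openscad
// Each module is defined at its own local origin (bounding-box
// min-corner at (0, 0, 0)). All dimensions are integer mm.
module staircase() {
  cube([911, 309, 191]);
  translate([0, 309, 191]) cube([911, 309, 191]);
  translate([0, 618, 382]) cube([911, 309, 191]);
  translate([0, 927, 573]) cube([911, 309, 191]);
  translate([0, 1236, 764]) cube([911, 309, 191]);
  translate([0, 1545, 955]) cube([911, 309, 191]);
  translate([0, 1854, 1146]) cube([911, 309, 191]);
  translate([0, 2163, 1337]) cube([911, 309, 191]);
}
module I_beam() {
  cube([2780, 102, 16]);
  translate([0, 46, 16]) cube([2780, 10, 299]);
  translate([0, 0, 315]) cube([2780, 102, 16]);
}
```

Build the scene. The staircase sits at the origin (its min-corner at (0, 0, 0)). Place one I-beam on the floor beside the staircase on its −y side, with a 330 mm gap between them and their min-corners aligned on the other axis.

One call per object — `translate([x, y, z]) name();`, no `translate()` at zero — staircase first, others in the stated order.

staircase();
translate([0, -432, 0]) I_beam();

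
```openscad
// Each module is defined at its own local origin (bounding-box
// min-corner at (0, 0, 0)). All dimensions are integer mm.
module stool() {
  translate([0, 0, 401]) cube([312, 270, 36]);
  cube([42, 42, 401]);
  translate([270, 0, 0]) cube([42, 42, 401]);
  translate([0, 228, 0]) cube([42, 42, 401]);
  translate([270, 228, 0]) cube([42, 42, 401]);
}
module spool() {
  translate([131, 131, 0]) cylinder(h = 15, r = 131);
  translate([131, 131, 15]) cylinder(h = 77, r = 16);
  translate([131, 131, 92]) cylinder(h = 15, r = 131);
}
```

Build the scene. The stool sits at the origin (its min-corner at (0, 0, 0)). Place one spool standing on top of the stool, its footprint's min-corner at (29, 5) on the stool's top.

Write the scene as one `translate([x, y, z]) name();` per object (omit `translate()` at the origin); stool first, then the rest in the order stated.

stool();
translate([29, 5, 437]) spool();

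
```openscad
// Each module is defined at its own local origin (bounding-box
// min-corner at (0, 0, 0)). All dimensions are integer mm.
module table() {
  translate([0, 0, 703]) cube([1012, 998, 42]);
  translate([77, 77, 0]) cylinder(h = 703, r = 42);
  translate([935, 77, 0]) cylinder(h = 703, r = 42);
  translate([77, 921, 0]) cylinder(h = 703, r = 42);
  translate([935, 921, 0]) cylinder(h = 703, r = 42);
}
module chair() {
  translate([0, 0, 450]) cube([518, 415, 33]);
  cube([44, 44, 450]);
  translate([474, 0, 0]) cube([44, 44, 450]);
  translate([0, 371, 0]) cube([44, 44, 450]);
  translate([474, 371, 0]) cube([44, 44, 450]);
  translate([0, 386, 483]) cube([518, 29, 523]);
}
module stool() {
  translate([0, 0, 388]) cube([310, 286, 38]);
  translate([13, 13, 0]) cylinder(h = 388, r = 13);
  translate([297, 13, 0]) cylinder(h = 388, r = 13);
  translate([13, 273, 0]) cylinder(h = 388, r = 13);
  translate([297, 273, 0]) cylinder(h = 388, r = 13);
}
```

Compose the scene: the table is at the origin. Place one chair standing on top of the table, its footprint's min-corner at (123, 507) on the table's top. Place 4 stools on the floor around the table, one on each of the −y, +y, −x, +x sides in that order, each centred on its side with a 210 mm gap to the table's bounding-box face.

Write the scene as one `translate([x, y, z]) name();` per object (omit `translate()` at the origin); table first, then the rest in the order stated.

table();
translate([123, 507, 745]) chair();
translate([351, -496, 0]) stool();
translate([351, 1208, 0]) stool();
translate([-520, 356, 0]) stool();
translate([1222, 356, 0]) stool();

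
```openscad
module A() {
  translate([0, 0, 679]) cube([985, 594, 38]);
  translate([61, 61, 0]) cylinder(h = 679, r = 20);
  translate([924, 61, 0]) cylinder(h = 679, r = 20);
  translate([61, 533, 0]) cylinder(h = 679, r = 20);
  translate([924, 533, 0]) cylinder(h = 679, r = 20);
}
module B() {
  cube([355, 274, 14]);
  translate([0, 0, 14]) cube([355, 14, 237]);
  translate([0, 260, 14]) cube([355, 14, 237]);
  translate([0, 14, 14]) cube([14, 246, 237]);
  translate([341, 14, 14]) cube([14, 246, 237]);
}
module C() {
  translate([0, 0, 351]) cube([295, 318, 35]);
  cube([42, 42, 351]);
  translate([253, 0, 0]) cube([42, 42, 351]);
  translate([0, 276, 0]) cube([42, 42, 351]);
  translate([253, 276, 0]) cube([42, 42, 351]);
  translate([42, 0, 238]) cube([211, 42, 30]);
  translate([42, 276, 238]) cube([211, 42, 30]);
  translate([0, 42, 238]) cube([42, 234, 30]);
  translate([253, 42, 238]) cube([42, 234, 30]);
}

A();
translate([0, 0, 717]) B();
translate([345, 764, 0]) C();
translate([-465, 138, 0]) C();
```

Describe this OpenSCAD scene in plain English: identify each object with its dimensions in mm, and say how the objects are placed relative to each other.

A is a table: top 985 mm (x) × 594 mm (y), 38 mm thick, upper face at z = 717 mm, on four round legs of 40 mm diameter, each leg's bounding box inset 41 mm from the nearest pair of top edges, running from z = 0 to the bottom of the top.

B is an open-topped rectangular box: outside dimensions 355×274×251 mm, with a uniform wall and base thickness of 14 mm. The base is a full 355×274 slab on the floor; four walls sit on top of the base. The front and back walls (the −y and +y sides) span the full width; the two side walls fit between them.

C is a four-legged stool. The seat is 295×318 mm, 35 mm thick, top at z = 386 mm. It stands on four square legs, each 42×42 mm in cross-section, from z = 0 to the seat underside, each flush with a corner of the seat. Four stretchers, 42 mm wide and 30 mm tall, connect adjacent legs with their undersides at z = 238 mm, each running between the inner faces of the legs it joins and aligned with the legs' outer faces on the other axis.

The open box is on top of the table. Two stools sit around the table at the +y, −x sides.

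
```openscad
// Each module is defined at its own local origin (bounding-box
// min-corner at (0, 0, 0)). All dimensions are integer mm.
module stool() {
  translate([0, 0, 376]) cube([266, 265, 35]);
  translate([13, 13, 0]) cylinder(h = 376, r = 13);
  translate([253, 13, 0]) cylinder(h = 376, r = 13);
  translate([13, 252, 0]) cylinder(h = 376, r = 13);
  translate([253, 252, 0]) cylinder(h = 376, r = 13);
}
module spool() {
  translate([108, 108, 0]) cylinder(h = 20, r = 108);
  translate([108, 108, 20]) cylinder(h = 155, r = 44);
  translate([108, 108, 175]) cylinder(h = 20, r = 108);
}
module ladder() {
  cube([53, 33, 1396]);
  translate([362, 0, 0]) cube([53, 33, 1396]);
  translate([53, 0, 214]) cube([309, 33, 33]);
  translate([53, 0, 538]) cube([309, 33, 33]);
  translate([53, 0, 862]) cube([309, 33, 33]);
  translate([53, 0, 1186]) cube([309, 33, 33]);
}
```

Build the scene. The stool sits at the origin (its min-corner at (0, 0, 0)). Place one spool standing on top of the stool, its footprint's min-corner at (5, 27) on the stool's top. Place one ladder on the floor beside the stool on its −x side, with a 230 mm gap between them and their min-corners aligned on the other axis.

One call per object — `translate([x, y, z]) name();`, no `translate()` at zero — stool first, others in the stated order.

stool();
translate([5, 27, 411]) spool();
translate([-645, 0, 0]) ladder();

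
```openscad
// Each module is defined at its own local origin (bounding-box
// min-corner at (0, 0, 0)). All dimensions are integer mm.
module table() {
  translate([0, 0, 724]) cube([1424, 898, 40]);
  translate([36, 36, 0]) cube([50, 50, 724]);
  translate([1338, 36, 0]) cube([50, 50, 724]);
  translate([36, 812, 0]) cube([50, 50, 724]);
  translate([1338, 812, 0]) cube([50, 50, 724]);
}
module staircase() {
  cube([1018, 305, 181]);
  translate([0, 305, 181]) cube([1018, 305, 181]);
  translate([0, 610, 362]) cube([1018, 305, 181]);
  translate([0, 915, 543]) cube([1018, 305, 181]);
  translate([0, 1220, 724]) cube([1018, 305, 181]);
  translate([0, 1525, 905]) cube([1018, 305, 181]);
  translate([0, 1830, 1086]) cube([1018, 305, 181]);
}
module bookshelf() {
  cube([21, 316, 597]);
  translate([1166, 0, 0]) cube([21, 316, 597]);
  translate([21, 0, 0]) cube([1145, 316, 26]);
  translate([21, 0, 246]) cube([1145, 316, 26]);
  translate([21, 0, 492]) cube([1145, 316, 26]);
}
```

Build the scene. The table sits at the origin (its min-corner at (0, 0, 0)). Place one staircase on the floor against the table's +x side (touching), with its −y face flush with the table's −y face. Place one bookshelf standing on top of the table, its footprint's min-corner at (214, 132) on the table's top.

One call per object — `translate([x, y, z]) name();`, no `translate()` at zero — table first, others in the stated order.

table();
translate([1424, 0, 0]) staircase();
translate([214, 132, 764]) bookshelf();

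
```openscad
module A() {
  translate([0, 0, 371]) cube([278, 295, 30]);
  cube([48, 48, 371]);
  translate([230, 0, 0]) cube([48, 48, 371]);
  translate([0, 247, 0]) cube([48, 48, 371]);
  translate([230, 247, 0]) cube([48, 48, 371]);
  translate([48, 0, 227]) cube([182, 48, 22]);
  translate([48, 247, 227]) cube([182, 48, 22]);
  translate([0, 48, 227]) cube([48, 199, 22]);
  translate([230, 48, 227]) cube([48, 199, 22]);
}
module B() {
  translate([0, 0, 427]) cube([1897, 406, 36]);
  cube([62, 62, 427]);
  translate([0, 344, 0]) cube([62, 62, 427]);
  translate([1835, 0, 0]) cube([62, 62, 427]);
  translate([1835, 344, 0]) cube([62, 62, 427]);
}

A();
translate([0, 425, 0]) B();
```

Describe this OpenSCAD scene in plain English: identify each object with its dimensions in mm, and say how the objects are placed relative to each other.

A is a four-legged stool. The seat is a 278×295×30 mm slab whose top surface is at z = 401 mm; four square legs, each 48×48 mm in cross-section, run from the floor (z = 0) to the underside of the seat, each flush with a corner of the seat. Four stretchers, 48 mm wide and 22 mm tall, connect adjacent legs with their undersides at z = 227 mm, each running between the inner faces of the legs it joins and aligned with the legs' outer faces on the other axis.

B is a long wooden bench with a 1897 mm (x) × 406 mm (y) seat, 36 mm thick, its top surface 463 mm above the floor. Four 62 mm square legs at the seat corners, flush with the edges, run from z = 0 to the seat underside.

The bench is on the floor beside the stool on its +y side.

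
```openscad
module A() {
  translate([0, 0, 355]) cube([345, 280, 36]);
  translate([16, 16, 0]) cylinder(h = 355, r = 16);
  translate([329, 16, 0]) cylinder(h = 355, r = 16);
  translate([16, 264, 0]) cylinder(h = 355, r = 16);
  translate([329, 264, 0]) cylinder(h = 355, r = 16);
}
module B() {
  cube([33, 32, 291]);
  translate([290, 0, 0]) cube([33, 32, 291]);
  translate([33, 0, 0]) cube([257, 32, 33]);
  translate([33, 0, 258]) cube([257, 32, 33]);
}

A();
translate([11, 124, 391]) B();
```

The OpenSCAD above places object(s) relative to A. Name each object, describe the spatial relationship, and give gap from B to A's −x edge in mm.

The picture frame's min-x is at 11; the stool's min-x is 0; gap = 11 mm.

A is a stool. B is a picture frame. The picture frame is on top of the stool, centred. The gap from the picture frame to the stool's −x edge is 11 mm.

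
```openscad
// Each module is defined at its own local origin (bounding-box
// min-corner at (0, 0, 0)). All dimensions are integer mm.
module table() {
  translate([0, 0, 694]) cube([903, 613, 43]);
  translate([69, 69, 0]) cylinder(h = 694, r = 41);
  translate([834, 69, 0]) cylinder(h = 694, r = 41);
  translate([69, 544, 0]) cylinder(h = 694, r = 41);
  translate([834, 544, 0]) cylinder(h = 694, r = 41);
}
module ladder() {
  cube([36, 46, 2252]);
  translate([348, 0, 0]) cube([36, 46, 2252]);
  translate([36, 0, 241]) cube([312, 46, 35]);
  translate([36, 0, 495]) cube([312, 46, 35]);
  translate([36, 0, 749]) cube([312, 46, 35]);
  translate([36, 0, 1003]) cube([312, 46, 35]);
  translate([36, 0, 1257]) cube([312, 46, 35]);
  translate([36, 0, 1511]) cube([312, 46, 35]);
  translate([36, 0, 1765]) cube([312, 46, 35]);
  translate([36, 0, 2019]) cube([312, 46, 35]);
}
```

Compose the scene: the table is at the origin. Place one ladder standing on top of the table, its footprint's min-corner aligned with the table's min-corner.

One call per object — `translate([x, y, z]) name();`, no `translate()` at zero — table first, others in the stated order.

table();
translate([0, 0, 737]) ladder();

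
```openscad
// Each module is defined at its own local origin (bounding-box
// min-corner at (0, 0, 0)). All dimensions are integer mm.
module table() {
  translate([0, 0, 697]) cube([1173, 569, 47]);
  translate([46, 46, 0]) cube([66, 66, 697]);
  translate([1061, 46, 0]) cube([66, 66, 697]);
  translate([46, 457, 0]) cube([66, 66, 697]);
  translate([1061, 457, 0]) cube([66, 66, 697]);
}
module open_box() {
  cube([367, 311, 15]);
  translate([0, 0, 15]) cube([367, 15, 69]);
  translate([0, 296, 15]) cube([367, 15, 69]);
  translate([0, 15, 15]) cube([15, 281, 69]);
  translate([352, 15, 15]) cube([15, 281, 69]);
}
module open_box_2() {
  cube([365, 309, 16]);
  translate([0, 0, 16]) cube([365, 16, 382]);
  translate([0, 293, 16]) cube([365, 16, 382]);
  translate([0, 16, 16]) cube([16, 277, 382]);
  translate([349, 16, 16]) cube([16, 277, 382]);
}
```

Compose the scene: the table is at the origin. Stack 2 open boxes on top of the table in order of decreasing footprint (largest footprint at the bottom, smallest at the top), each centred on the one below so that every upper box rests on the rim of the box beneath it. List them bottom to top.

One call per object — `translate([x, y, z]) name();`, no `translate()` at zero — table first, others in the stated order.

table();
translate([403, 129, 744]) open_box();
translate([404, 130, 828]) open_box_2();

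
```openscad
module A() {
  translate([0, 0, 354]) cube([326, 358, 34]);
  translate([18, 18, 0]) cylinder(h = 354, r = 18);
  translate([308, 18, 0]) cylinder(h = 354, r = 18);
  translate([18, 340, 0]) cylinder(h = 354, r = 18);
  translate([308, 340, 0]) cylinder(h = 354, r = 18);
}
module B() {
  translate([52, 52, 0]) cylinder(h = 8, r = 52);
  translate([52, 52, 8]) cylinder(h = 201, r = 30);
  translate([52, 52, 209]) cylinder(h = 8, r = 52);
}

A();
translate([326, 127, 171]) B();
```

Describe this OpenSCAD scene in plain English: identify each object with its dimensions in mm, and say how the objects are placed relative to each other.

A is a simple wooden stool: a rectangular seat 326 mm (x) by 358 mm (y), 34 mm thick, top face at z = 388 mm, on four round legs, each 36 mm in diameter. The legs rest on z = 0, each leg's axis is inset half a diameter from the nearest pair of seat edges (so the leg's bounding box is flush with the corner).

B is a spool: two coaxial disc flanges of radius 52 mm and thickness 8 mm, joined by a core cylinder of radius 30 mm and height 201 mm. The lower flange rests on z = 0 and the three cylinders share a vertical axis.

The spool is beside the stool with their tops flush at z = 388.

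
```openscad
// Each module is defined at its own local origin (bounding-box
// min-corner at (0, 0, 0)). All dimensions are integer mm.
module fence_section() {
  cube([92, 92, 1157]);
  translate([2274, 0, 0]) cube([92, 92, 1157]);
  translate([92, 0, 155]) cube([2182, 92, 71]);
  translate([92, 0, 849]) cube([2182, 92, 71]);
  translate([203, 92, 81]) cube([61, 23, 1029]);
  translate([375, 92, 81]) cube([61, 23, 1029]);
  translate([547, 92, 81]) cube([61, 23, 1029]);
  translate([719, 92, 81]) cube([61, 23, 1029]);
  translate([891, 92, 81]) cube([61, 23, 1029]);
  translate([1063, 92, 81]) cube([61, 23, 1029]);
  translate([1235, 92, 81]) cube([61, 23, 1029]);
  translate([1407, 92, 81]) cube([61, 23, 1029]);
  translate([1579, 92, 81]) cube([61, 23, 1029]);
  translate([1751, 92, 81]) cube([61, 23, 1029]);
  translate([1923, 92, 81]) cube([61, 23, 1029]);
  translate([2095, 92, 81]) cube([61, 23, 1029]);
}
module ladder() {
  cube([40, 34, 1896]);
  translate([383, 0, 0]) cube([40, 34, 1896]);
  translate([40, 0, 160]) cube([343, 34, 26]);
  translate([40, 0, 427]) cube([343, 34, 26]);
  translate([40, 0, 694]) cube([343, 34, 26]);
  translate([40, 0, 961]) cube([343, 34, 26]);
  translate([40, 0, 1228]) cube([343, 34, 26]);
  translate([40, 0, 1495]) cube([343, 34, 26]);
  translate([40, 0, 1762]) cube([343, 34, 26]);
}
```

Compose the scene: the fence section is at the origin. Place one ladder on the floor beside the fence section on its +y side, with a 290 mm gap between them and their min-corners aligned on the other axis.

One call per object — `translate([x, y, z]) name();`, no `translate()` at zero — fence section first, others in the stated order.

fence_section();
translate([0, 405, 0]) ladder();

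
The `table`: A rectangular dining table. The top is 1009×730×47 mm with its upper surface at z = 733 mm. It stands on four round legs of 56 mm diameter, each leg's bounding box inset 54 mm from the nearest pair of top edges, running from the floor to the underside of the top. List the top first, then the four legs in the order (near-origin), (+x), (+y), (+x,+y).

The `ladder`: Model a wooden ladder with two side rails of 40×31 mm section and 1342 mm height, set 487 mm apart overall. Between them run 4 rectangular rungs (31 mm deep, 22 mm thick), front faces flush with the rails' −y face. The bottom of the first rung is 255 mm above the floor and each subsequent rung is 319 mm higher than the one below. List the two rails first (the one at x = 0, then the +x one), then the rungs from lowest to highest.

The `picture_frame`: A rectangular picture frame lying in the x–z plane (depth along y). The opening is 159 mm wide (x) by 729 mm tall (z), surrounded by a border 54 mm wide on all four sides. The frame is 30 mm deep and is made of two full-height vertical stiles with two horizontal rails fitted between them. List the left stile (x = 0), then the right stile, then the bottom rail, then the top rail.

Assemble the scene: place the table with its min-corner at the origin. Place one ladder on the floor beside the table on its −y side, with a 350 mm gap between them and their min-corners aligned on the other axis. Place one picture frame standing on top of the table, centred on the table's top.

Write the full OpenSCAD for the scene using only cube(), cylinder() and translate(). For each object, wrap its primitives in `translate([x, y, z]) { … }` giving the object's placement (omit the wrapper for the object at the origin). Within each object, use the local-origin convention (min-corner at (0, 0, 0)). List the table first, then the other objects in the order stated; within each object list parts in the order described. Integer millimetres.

translate([0, 0, 686]) cube([1009, 730, 47]);
translate([82, 82, 0]) cylinder(h = 686, r = 28);
translate([927, 82, 0]) cylinder(h = 686, r = 28);
translate([82, 648, 0]) cylinder(h = 686, r = 28);
translate([927, 648, 0]) cylinder(h = 686, r = 28);
translate([0, -381, 0]) {
  cube([40, 31, 1342]);
  translate([447, 0, 0]) cube([40, 31, 1342]);
  translate([40, 0, 255]) cube([407, 31, 22]);
  translate([40, 0, 574]) cube([407, 31, 22]);
  translate([40, 0, 893]) cube([407, 31, 22]);
  translate([40, 0, 1212]) cube([407, 31, 22]);
}
translate([371, 350, 733]) {
  cube([54, 30, 837]);
  translate([213, 0, 0]) cube([54, 30, 837]);
  translate([54, 0, 0]) cube([159, 30, 54]);
  translate([54, 0, 783]) cube([159, 30, 54]);
}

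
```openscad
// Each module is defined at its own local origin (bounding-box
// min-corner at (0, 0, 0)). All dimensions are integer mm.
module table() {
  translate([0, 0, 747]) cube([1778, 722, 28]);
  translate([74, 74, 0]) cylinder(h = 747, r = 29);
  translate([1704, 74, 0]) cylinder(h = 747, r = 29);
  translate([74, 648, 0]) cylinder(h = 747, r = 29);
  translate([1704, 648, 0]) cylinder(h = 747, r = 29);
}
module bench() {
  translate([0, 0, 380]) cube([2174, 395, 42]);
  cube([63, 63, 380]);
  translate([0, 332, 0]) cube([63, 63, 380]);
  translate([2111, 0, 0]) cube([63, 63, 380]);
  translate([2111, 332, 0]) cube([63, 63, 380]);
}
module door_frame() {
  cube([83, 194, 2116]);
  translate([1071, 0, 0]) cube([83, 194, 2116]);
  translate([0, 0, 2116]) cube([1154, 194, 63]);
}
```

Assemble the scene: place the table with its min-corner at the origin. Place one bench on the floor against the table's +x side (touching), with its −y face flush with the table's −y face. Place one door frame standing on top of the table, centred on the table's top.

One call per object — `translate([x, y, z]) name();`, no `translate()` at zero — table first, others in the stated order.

table();
translate([1778, 0, 0]) bench();
translate([312, 264, 775]) door_frame();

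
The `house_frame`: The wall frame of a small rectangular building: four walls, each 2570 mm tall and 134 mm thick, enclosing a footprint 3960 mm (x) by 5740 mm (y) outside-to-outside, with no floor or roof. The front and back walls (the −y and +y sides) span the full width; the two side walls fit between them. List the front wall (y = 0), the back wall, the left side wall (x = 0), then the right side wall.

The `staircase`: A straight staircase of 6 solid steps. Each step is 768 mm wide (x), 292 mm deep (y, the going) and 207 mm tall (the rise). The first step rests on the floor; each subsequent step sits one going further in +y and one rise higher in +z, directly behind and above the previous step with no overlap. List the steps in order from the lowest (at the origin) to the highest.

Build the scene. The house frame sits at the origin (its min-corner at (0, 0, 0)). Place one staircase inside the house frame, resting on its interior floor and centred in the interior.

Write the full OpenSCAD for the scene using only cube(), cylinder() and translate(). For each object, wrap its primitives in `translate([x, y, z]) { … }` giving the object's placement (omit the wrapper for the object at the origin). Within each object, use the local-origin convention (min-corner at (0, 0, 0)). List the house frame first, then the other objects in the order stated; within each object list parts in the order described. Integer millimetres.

cube([3960, 134, 2570]);
translate([0, 5606, 0]) cube([3960, 134, 2570]);
translate([0, 134, 0]) cube([134, 5472, 2570]);
translate([3826, 134, 0]) cube([134, 5472, 2570]);
translate([1596, 1994, 0]) {
  cube([768, 292, 207]);
  translate([0, 292, 207]) cube([768, 292, 207]);
  translate([0, 584, 414]) cube([768, 292, 207]);
  translate([0, 876, 621]) cube([768, 292, 207]);
  translate([0, 1168, 828]) cube([768, 292, 207]);
  translate([0, 1460, 1035]) cube([768, 292, 207]);
}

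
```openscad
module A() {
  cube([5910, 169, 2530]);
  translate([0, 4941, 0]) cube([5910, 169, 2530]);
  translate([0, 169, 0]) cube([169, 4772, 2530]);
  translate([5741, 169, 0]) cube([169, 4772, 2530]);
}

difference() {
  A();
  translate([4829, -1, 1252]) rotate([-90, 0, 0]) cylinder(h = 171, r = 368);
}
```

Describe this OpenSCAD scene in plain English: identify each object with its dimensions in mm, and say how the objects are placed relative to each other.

A is the wall frame of a small rectangular building: four walls, each 2530 mm tall and 169 mm thick, enclosing a footprint 5910 mm (x) by 5110 mm (y) outside-to-outside, with no floor or roof. The front and back walls (the −y and +y sides) span the full width; the two side walls fit between them.

The house frame has a circular hole of radius 368 mm through its front wall, centred at (x = 4829, z = 1252).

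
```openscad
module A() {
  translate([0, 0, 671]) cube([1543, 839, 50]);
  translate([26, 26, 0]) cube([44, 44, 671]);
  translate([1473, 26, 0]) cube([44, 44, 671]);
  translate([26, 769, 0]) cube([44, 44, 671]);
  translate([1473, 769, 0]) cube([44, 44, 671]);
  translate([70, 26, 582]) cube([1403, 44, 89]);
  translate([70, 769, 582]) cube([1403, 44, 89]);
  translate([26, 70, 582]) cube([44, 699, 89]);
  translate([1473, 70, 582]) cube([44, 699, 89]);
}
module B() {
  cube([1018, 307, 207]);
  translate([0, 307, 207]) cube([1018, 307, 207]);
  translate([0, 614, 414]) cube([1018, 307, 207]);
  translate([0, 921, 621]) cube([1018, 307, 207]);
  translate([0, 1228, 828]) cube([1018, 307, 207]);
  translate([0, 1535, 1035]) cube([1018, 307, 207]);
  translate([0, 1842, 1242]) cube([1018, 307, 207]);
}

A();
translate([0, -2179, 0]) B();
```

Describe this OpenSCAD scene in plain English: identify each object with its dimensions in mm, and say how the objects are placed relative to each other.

A is a table: top 1543 mm (x) × 839 mm (y), 50 mm thick, upper face at z = 721 mm, on four 44×44 mm square legs, each inset 26 mm from the nearest pair of top edges, running from z = 0 to the bottom of the top. Four apron rails, 44 mm thick and 89 mm tall, run between adjacent legs with their top edges flush with the underside of the top and their outer faces flush with the legs' outer faces.

B is a straight staircase of 7 solid steps. Each step is 1018 mm wide (x), 307 mm deep (y, the going) and 207 mm tall (the rise). The first step rests on the floor; each subsequent step sits one going further in +y and one rise higher in +z, directly behind and above the previous step with no overlap.

The staircase is on the floor beside the table on its −y side.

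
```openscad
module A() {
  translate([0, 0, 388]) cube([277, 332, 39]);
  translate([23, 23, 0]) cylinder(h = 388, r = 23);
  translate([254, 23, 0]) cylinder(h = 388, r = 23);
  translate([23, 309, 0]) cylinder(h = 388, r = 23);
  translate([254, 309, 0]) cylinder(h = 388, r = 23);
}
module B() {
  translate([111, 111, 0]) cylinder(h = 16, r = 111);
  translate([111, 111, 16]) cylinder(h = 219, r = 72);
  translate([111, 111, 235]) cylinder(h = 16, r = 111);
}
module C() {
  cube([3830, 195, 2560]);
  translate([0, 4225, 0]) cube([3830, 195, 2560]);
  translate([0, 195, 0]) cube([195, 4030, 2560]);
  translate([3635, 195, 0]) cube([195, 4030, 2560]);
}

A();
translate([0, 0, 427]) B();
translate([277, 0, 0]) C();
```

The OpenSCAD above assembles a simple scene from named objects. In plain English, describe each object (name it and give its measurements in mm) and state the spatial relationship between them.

A is a simple wooden stool: a rectangular seat 277 mm (x) by 332 mm (y), 39 mm thick, top face at z = 427 mm, on four round legs, each 46 mm in diameter. The legs rest on z = 0, each leg's axis is inset half a diameter from the nearest pair of seat edges (so the leg's bounding box is flush with the corner).

B is a spool: two coaxial disc flanges of radius 111 mm and thickness 16 mm, joined by a core cylinder of radius 72 mm and height 219 mm. The lower flange rests on z = 0 and the three cylinders share a vertical axis.

C is a box-shaped house frame (walls only): outside footprint 3830×4420 mm, wall height 2560 mm, wall thickness 195 mm. The two y-facing walls run the full x-width; the two x-facing walls fit between the inner faces of the y-facing walls.

The spool is on top of the stool. The house frame is against the stool's +x side, with their −y faces flush.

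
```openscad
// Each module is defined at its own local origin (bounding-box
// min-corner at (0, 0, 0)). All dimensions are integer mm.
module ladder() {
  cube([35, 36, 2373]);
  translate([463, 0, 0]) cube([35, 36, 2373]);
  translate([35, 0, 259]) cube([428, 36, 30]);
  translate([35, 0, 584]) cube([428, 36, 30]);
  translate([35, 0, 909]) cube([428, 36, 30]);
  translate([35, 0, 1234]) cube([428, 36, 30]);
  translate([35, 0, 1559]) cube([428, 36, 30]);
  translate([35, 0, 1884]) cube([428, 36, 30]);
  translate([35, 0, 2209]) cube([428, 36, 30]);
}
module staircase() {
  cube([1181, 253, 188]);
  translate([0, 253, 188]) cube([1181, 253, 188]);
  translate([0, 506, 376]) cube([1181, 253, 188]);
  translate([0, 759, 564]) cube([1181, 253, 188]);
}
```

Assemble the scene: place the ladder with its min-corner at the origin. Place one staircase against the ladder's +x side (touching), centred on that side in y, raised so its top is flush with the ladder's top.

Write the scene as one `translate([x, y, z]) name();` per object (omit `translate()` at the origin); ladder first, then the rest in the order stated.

ladder();
translate([498, -488, 1621]) staircase();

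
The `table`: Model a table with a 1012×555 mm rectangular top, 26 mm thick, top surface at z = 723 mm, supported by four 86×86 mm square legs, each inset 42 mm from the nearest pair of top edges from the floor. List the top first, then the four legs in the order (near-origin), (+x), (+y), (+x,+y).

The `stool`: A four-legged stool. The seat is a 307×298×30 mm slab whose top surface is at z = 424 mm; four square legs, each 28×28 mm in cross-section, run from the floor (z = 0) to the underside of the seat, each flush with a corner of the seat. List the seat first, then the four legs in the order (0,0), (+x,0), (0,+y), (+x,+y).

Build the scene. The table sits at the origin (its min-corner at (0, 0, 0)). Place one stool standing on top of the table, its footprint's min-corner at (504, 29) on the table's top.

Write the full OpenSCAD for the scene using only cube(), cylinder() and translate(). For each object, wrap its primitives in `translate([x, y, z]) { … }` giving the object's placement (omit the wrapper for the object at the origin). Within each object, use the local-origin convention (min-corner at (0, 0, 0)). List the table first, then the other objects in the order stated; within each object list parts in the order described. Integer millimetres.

translate([0, 0, 697]) cube([1012, 555, 26]);
translate([42, 42, 0]) cube([86, 86, 697]);
translate([884, 42, 0]) cube([86, 86, 697]);
translate([42, 427, 0]) cube([86, 86, 697]);
translate([884, 427, 0]) cube([86, 86, 697]);
translate([504, 29, 723]) {
  translate([0, 0, 394]) cube([307, 298, 30]);
  cube([28, 28, 394]);
  translate([279, 0, 0]) cube([28, 28, 394]);
  translate([0, 270, 0]) cube([28, 28, 394]);
  translate([279, 270, 0]) cube([28, 28, 394]);
}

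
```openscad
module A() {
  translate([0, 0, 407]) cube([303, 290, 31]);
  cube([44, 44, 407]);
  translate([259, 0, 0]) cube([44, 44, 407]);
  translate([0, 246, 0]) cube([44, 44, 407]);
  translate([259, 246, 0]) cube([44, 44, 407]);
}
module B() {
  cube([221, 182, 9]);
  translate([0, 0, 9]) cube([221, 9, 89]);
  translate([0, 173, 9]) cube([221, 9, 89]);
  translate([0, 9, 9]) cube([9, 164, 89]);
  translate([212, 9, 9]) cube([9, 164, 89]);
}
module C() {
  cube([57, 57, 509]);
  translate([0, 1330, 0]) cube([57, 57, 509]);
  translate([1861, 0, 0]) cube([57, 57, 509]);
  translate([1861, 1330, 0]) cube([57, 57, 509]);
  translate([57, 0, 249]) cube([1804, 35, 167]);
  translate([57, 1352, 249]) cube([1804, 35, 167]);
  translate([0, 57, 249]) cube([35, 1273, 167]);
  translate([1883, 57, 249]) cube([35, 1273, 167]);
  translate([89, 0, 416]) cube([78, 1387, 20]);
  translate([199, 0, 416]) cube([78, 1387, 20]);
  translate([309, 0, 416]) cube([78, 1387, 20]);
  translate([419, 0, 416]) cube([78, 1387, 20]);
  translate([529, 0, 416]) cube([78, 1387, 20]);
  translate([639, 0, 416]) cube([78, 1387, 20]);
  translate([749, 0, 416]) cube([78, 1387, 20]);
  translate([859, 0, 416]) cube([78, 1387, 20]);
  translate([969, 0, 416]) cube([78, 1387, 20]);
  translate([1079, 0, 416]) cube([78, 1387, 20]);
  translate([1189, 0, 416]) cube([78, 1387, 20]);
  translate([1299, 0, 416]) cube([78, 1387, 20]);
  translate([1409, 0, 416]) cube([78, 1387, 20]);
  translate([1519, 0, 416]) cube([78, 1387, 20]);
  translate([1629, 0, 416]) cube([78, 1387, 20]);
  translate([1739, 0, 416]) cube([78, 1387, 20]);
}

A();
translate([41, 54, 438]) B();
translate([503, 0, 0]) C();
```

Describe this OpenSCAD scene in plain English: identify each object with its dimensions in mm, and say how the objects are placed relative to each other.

A is a simple wooden stool: a rectangular seat 303 mm (x) by 290 mm (y), 31 mm thick, top face at z = 438 mm, on four square legs, each 44×44 mm in cross-section. The legs rest on z = 0, each flush with a corner of the seat.

B is an open storage box with external size 221×182×98 mm and wall thickness 9 mm (the base is also 9 mm thick). The base covers the whole footprint; the four walls stand on the base, with the y-facing walls full-width and the x-facing walls fitting between their inner faces.

C is a bed frame 1918 mm long (x) by 1387 mm wide (y). Four 57×57 mm corner posts, 509 mm tall, at the corners of the footprint. Four rails of 35 mm thickness and 167 mm height run between adjacent posts with their undersides at z = 249 mm, their outer faces flush with the outside of the frame (the two x-running rails run between the posts' inner faces; the two y-running rails run between the posts' inner faces). 16 slats, each 78 mm wide (x) and 20 mm thick, lie across the top of the two x-running rails, running the full 1387 mm width of the frame in y; the slats are evenly spaced along x between the inner faces of the end posts with equal gaps (rounded down to the nearest mm) at the −x end and between each pair — any rounding remainder accumulates at the +x end.

The open box is on top of the stool, centred. The bed frame is on the floor beside the stool on its +x side.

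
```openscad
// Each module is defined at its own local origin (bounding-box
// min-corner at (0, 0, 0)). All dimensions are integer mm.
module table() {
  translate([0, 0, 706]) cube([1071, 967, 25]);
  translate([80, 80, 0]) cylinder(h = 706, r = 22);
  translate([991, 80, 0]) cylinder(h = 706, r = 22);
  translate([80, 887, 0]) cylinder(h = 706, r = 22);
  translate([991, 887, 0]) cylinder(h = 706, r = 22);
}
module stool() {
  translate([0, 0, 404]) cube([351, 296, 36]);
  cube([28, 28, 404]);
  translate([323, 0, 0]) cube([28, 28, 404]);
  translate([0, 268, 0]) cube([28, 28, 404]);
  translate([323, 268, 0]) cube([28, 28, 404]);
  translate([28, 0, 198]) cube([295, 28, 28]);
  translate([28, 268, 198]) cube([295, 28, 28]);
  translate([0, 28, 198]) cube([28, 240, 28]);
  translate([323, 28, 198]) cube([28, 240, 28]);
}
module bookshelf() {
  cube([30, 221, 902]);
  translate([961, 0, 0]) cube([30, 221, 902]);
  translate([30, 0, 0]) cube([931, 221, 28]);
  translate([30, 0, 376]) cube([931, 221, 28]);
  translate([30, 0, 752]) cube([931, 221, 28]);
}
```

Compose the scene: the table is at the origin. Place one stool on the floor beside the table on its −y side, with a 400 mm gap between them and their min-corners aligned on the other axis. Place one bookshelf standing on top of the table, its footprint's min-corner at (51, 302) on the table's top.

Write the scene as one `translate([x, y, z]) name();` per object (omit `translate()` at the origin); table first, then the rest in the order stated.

table();
translate([0, -696, 0]) stool();
translate([51, 302, 731]) bookshelf();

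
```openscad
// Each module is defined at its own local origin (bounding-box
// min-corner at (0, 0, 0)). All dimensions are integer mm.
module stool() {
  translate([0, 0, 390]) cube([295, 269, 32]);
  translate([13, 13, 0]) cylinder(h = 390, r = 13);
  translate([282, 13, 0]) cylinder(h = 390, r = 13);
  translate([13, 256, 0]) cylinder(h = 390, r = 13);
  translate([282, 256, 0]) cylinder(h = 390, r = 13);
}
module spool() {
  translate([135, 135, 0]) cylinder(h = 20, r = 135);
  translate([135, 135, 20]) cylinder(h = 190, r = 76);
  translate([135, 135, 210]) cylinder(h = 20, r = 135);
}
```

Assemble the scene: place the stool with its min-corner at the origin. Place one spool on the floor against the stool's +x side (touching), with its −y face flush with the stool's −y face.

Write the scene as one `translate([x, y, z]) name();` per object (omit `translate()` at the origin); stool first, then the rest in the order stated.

stool();
translate([295, 0, 0]) spool();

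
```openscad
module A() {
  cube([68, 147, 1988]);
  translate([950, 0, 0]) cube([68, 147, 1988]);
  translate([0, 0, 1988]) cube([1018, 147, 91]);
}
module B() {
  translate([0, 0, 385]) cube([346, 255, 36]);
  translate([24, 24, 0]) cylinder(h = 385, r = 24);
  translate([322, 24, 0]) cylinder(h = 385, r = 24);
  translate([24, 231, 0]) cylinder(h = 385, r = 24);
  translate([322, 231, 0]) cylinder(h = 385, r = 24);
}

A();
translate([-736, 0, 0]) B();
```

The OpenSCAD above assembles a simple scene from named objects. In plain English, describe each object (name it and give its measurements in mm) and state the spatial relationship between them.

A is a door frame. The clear opening is 882 mm wide and 1988 mm high. Two 68 mm wide jambs, 147 mm deep, stand either side of the opening from the floor to the top of the opening. A 91 mm thick head sits across the top of both jambs, spanning the full outside width of the frame.

B is a four-legged stool. The seat is 346×255 mm, 36 mm thick, top at z = 421 mm. It stands on four round legs, each 48 mm in diameter, from z = 0 to the seat underside, each leg's axis is inset half a diameter from the nearest pair of seat edges (so the leg's bounding box is flush with the corner).

The stool is on the floor beside the door frame on its −x side.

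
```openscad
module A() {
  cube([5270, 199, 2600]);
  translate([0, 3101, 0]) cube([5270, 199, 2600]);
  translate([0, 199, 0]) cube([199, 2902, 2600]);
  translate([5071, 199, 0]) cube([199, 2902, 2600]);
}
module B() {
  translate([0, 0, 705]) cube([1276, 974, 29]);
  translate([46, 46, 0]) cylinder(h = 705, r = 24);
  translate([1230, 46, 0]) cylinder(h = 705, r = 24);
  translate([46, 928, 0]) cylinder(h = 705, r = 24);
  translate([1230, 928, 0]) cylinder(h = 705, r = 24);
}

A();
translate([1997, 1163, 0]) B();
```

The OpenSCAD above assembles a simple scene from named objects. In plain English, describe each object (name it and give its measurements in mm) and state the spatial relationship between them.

A is a box-shaped house frame (walls only): outside footprint 5270×3300 mm, wall height 2600 mm, wall thickness 199 mm. The two y-facing walls run the full x-width; the two x-facing walls fit between the inner faces of the y-facing walls.

B is a rectangular dining table. The top is 1276×974×29 mm with its upper surface at z = 734 mm. It stands on four round legs of 48 mm diameter, each leg's bounding box inset 22 mm from the nearest pair of top edges, running from the floor to the underside of the top.

The table sits inside the house frame, centred.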